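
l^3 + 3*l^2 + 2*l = l*(l + 1)*(l + 2)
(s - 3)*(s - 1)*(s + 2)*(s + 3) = s^4 + s^3 - 11*s^2 - 9*s + 18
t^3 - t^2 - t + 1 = (t - 1)^2*(t + 1)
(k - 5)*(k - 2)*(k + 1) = k^3 - 6*k^2 + 3*k + 10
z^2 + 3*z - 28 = (z - 4)*(z + 7)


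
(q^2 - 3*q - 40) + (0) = q^2 - 3*q - 40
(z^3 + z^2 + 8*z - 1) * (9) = 9*z^3 + 9*z^2 + 72*z - 9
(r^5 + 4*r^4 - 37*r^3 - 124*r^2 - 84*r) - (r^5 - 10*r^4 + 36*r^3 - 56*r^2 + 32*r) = 14*r^4 - 73*r^3 - 68*r^2 - 116*r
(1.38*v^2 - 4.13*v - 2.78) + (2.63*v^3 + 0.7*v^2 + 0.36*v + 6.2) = 2.63*v^3 + 2.08*v^2 - 3.77*v + 3.42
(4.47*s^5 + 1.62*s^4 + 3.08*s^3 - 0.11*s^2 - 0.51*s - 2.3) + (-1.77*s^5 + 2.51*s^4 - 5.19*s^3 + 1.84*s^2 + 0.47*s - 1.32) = 2.7*s^5 + 4.13*s^4 - 2.11*s^3 + 1.73*s^2 - 0.04*s - 3.62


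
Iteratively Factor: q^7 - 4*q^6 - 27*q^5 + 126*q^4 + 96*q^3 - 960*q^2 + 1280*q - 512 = (q - 4)*(q^6 - 27*q^4 + 18*q^3 + 168*q^2 - 288*q + 128) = (q - 4)^2*(q^5 + 4*q^4 - 11*q^3 - 26*q^2 + 64*q - 32) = (q - 4)^2*(q + 4)*(q^4 - 11*q^2 + 18*q - 8) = (q - 4)^2*(q - 2)*(q + 4)*(q^3 + 2*q^2 - 7*q + 4) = (q - 4)^2*(q - 2)*(q - 1)*(q + 4)*(q^2 + 3*q - 4) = (q - 4)^2*(q - 2)*(q - 1)*(q + 4)^2*(q - 1)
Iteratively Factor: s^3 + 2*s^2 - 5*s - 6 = (s - 2)*(s^2 + 4*s + 3) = (s - 2)*(s + 1)*(s + 3)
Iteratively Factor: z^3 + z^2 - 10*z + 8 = (z - 2)*(z^2 + 3*z - 4) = (z - 2)*(z + 4)*(z - 1)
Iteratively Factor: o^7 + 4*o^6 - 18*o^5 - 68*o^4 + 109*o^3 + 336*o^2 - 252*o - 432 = (o - 2)*(o^6 + 6*o^5 - 6*o^4 - 80*o^3 - 51*o^2 + 234*o + 216) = (o - 2)*(o + 1)*(o^5 + 5*o^4 - 11*o^3 - 69*o^2 + 18*o + 216) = (o - 2)*(o + 1)*(o + 3)*(o^4 + 2*o^3 - 17*o^2 - 18*o + 72) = (o - 2)*(o + 1)*(o + 3)*(o + 4)*(o^3 - 2*o^2 - 9*o + 18) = (o - 3)*(o - 2)*(o + 1)*(o + 3)*(o + 4)*(o^2 + o - 6) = (o - 3)*(o - 2)*(o + 1)*(o + 3)^2*(o + 4)*(o - 2)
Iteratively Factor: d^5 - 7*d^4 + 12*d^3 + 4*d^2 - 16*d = (d + 1)*(d^4 - 8*d^3 + 20*d^2 - 16*d) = (d - 2)*(d + 1)*(d^3 - 6*d^2 + 8*d) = (d - 4)*(d - 2)*(d + 1)*(d^2 - 2*d) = (d - 4)*(d - 2)^2*(d + 1)*(d)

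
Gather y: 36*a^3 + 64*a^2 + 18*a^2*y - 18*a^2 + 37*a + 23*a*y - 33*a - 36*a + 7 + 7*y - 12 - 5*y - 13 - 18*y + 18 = 36*a^3 + 46*a^2 - 32*a + y*(18*a^2 + 23*a - 16)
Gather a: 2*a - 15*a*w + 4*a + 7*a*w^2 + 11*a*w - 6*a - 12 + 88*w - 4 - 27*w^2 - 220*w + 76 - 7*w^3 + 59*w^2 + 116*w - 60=a*(7*w^2 - 4*w) - 7*w^3 + 32*w^2 - 16*w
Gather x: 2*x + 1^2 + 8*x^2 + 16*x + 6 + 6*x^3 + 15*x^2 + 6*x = 6*x^3 + 23*x^2 + 24*x + 7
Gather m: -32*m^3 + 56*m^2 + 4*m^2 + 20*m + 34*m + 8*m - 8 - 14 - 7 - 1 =-32*m^3 + 60*m^2 + 62*m - 30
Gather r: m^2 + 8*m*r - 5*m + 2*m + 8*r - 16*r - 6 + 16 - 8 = m^2 - 3*m + r*(8*m - 8) + 2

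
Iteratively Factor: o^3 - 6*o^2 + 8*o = (o - 4)*(o^2 - 2*o) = o*(o - 4)*(o - 2)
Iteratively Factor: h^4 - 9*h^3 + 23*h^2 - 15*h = (h - 1)*(h^3 - 8*h^2 + 15*h) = (h - 5)*(h - 1)*(h^2 - 3*h) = h*(h - 5)*(h - 1)*(h - 3)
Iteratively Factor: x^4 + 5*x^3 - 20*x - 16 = (x + 1)*(x^3 + 4*x^2 - 4*x - 16) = (x - 2)*(x + 1)*(x^2 + 6*x + 8) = (x - 2)*(x + 1)*(x + 2)*(x + 4)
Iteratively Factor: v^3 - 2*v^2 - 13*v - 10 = (v + 2)*(v^2 - 4*v - 5) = (v - 5)*(v + 2)*(v + 1)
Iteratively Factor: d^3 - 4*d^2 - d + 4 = (d - 4)*(d^2 - 1) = (d - 4)*(d - 1)*(d + 1)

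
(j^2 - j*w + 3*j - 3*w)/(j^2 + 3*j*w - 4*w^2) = (j + 3)/(j + 4*w)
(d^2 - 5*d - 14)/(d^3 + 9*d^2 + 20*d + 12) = (d - 7)/(d^2 + 7*d + 6)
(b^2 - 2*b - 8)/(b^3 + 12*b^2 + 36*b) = (b^2 - 2*b - 8)/(b*(b^2 + 12*b + 36))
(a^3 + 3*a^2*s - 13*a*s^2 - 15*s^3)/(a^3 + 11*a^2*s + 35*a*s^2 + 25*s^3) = (a - 3*s)/(a + 5*s)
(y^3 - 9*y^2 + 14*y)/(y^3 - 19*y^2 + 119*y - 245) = y*(y - 2)/(y^2 - 12*y + 35)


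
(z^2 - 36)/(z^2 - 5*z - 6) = (z + 6)/(z + 1)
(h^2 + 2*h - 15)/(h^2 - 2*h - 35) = (h - 3)/(h - 7)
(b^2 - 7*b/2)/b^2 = (b - 7/2)/b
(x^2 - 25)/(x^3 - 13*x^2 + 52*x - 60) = (x + 5)/(x^2 - 8*x + 12)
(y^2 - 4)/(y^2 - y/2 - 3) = 2*(y + 2)/(2*y + 3)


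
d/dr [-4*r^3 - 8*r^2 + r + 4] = -12*r^2 - 16*r + 1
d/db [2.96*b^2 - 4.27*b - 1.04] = 5.92*b - 4.27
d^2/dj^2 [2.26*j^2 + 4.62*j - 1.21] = 4.52000000000000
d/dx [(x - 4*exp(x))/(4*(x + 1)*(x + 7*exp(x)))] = ((1 - 4*exp(x))*(x + 1)*(x + 7*exp(x)) + (-x + 4*exp(x))*(x + 7*exp(x)) - (x + 1)*(x - 4*exp(x))*(7*exp(x) + 1))/(4*(x + 1)^2*(x + 7*exp(x))^2)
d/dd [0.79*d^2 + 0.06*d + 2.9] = 1.58*d + 0.06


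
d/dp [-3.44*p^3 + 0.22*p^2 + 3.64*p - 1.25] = -10.32*p^2 + 0.44*p + 3.64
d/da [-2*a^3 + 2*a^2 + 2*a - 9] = -6*a^2 + 4*a + 2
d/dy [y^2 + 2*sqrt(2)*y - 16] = 2*y + 2*sqrt(2)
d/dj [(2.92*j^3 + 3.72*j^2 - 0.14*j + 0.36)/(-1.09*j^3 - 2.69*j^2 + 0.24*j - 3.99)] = (-3.8*j^4 + 1.0964*j^3 - 33.259*j^2 - 27.7488*j + 0.4722)/(1.1881*j^6 + 5.8642*j^5 + 6.7129*j^4 + 7.407*j^3 + 21.5238*j^2 - 1.9152*j + 15.9201)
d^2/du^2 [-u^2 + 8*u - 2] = -2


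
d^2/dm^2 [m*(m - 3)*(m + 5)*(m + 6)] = 12*m^2 + 48*m - 6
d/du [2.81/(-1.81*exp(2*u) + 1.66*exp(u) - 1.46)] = (10.1722*exp(u) - 4.6646)*exp(u)/(1.81*exp(2*u) - 1.66*exp(u) + 1.46)^2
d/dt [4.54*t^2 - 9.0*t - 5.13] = 9.08*t - 9.0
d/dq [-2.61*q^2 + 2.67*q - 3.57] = 2.67 - 5.22*q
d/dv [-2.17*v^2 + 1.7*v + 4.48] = 1.7 - 4.34*v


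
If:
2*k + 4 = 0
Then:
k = -2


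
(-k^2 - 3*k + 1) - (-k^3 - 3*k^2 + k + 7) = k^3 + 2*k^2 - 4*k - 6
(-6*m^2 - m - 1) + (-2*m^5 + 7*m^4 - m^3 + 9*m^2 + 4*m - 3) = -2*m^5 + 7*m^4 - m^3 + 3*m^2 + 3*m - 4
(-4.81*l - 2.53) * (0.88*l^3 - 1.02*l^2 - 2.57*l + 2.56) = -4.2328*l^4 + 2.6798*l^3 + 14.9423*l^2 - 5.8115*l - 6.4768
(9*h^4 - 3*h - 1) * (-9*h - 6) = -81*h^5 - 54*h^4 + 27*h^2 + 27*h + 6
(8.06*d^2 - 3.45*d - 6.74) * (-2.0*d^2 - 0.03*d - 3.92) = -16.12*d^4 + 6.6582*d^3 - 18.0117*d^2 + 13.7262*d + 26.4208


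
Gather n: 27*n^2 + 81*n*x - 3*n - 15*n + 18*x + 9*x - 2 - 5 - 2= 27*n^2 + n*(81*x - 18) + 27*x - 9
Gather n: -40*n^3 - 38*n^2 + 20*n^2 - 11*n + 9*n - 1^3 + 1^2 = -40*n^3 - 18*n^2 - 2*n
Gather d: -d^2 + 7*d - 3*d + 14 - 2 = -d^2 + 4*d + 12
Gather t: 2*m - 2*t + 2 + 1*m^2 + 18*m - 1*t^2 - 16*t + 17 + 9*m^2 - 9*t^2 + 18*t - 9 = 10*m^2 + 20*m - 10*t^2 + 10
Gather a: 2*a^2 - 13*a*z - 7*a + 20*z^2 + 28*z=2*a^2 + a*(-13*z - 7) + 20*z^2 + 28*z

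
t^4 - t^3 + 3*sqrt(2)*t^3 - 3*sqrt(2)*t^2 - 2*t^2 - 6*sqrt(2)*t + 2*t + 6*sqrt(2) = (t - 1)*(t - sqrt(2))*(t + sqrt(2))*(t + 3*sqrt(2))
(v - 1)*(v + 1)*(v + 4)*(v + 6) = v^4 + 10*v^3 + 23*v^2 - 10*v - 24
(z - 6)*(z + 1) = z^2 - 5*z - 6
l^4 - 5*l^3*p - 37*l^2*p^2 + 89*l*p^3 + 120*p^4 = (l - 8*p)*(l - 3*p)*(l + p)*(l + 5*p)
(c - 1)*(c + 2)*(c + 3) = c^3 + 4*c^2 + c - 6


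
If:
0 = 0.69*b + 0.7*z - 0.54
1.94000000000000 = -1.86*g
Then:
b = 0.782608695652174 - 1.01449275362319*z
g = -1.04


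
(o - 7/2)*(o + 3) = o^2 - o/2 - 21/2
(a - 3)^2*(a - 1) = a^3 - 7*a^2 + 15*a - 9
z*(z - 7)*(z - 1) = z^3 - 8*z^2 + 7*z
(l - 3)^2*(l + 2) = l^3 - 4*l^2 - 3*l + 18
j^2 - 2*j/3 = j*(j - 2/3)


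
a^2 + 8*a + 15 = (a + 3)*(a + 5)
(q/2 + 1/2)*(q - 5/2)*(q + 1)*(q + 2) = q^4/2 + 3*q^3/4 - 5*q^2/2 - 21*q/4 - 5/2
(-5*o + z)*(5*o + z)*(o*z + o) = -25*o^3*z - 25*o^3 + o*z^3 + o*z^2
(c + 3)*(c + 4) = c^2 + 7*c + 12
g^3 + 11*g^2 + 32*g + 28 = (g + 2)^2*(g + 7)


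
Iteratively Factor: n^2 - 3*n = (n)*(n - 3)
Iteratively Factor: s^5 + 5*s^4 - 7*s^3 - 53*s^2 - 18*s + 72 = (s + 2)*(s^4 + 3*s^3 - 13*s^2 - 27*s + 36) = (s - 3)*(s + 2)*(s^3 + 6*s^2 + 5*s - 12) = (s - 3)*(s - 1)*(s + 2)*(s^2 + 7*s + 12) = (s - 3)*(s - 1)*(s + 2)*(s + 4)*(s + 3)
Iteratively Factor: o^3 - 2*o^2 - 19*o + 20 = (o - 1)*(o^2 - o - 20) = (o - 1)*(o + 4)*(o - 5)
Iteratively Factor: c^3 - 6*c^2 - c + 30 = (c - 3)*(c^2 - 3*c - 10) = (c - 5)*(c - 3)*(c + 2)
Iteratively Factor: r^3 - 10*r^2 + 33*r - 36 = (r - 4)*(r^2 - 6*r + 9) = (r - 4)*(r - 3)*(r - 3)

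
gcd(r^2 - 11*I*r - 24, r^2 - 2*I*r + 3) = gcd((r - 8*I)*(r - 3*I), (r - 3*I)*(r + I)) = r - 3*I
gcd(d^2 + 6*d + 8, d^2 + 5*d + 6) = d + 2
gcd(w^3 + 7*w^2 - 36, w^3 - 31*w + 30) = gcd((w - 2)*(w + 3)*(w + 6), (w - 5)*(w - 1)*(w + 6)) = w + 6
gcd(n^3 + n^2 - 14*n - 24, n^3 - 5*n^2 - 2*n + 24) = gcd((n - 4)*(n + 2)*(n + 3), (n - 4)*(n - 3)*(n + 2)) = n^2 - 2*n - 8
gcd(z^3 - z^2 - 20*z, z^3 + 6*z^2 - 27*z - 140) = z^2 - z - 20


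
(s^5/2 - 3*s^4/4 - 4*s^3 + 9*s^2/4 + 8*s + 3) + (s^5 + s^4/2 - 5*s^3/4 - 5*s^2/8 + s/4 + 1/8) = 3*s^5/2 - s^4/4 - 21*s^3/4 + 13*s^2/8 + 33*s/4 + 25/8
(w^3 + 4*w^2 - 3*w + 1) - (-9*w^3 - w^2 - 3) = 10*w^3 + 5*w^2 - 3*w + 4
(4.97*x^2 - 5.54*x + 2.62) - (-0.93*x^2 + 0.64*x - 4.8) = 5.9*x^2 - 6.18*x + 7.42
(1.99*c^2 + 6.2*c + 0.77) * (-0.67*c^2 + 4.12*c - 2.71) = -1.3333*c^4 + 4.0448*c^3 + 19.6352*c^2 - 13.6296*c - 2.0867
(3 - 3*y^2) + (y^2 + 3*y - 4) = -2*y^2 + 3*y - 1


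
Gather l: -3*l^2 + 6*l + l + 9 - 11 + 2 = -3*l^2 + 7*l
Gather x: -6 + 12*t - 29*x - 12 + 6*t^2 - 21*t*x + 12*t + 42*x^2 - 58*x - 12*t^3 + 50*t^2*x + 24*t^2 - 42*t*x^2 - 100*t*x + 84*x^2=-12*t^3 + 30*t^2 + 24*t + x^2*(126 - 42*t) + x*(50*t^2 - 121*t - 87) - 18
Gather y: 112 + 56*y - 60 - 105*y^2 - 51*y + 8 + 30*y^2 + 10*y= -75*y^2 + 15*y + 60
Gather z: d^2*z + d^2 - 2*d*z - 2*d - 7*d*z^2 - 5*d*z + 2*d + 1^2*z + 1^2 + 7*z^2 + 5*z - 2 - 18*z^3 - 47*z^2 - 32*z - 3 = d^2 - 18*z^3 + z^2*(-7*d - 40) + z*(d^2 - 7*d - 26) - 4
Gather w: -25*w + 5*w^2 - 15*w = 5*w^2 - 40*w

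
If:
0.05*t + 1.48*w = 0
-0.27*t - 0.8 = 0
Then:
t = -2.96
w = 0.10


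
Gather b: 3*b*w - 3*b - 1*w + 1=b*(3*w - 3) - w + 1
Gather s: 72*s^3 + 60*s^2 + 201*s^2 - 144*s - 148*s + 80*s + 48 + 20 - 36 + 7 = 72*s^3 + 261*s^2 - 212*s + 39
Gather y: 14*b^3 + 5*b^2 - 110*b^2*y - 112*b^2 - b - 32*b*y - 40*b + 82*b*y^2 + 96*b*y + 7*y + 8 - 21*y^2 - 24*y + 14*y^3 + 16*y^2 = 14*b^3 - 107*b^2 - 41*b + 14*y^3 + y^2*(82*b - 5) + y*(-110*b^2 + 64*b - 17) + 8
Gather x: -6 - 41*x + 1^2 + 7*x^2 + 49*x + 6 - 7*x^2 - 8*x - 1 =0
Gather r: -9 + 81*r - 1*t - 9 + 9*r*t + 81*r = r*(9*t + 162) - t - 18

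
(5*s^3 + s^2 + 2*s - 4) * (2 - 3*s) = -15*s^4 + 7*s^3 - 4*s^2 + 16*s - 8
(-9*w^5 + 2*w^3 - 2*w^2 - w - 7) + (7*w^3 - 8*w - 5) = -9*w^5 + 9*w^3 - 2*w^2 - 9*w - 12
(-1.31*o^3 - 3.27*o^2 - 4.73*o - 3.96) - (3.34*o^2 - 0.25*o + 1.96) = -1.31*o^3 - 6.61*o^2 - 4.48*o - 5.92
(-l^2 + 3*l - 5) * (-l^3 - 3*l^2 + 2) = l^5 - 4*l^3 + 13*l^2 + 6*l - 10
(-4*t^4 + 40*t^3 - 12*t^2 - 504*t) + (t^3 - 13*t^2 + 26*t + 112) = -4*t^4 + 41*t^3 - 25*t^2 - 478*t + 112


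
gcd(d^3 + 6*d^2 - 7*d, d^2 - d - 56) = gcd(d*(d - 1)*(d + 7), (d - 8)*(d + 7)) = d + 7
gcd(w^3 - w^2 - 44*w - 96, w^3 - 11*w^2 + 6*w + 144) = w^2 - 5*w - 24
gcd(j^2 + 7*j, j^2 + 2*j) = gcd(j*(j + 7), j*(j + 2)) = j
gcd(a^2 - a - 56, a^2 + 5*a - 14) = a + 7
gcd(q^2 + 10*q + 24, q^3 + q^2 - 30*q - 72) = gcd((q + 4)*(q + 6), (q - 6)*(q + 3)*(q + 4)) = q + 4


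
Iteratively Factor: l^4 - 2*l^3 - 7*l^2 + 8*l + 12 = (l - 3)*(l^3 + l^2 - 4*l - 4) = (l - 3)*(l + 1)*(l^2 - 4) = (l - 3)*(l + 1)*(l + 2)*(l - 2)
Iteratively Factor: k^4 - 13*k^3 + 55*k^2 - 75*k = (k - 3)*(k^3 - 10*k^2 + 25*k) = k*(k - 3)*(k^2 - 10*k + 25) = k*(k - 5)*(k - 3)*(k - 5)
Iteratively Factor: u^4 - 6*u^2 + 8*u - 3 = (u - 1)*(u^3 + u^2 - 5*u + 3) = (u - 1)^2*(u^2 + 2*u - 3) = (u - 1)^2*(u + 3)*(u - 1)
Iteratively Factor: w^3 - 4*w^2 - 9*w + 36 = (w + 3)*(w^2 - 7*w + 12) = (w - 3)*(w + 3)*(w - 4)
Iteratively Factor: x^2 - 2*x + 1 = (x - 1)*(x - 1)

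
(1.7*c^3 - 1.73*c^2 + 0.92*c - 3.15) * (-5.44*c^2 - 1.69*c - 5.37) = -9.248*c^5 + 6.5382*c^4 - 11.2101*c^3 + 24.8713*c^2 + 0.3831*c + 16.9155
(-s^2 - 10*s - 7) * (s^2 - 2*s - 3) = -s^4 - 8*s^3 + 16*s^2 + 44*s + 21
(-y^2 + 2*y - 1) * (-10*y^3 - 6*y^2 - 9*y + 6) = 10*y^5 - 14*y^4 + 7*y^3 - 18*y^2 + 21*y - 6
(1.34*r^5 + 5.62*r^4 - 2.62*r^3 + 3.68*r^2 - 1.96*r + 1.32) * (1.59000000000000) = 2.1306*r^5 + 8.9358*r^4 - 4.1658*r^3 + 5.8512*r^2 - 3.1164*r + 2.0988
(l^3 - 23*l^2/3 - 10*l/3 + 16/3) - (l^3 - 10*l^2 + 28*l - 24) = 7*l^2/3 - 94*l/3 + 88/3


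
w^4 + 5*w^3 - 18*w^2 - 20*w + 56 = (w - 2)^2*(w + 2)*(w + 7)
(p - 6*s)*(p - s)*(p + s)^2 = p^4 - 5*p^3*s - 7*p^2*s^2 + 5*p*s^3 + 6*s^4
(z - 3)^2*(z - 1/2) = z^3 - 13*z^2/2 + 12*z - 9/2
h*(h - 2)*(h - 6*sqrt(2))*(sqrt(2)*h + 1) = sqrt(2)*h^4 - 11*h^3 - 2*sqrt(2)*h^3 - 6*sqrt(2)*h^2 + 22*h^2 + 12*sqrt(2)*h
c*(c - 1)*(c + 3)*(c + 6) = c^4 + 8*c^3 + 9*c^2 - 18*c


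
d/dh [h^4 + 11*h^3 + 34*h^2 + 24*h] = 4*h^3 + 33*h^2 + 68*h + 24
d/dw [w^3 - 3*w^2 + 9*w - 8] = 3*w^2 - 6*w + 9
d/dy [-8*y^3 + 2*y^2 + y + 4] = -24*y^2 + 4*y + 1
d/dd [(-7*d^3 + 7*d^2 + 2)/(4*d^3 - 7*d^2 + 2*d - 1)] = (21*d^4 - 28*d^3 + 11*d^2 + 14*d - 4)/(16*d^6 - 56*d^5 + 65*d^4 - 36*d^3 + 18*d^2 - 4*d + 1)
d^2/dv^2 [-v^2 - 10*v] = -2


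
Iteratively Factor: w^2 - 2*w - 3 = (w - 3)*(w + 1)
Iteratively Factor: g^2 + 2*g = (g)*(g + 2)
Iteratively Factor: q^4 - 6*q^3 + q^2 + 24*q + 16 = (q + 1)*(q^3 - 7*q^2 + 8*q + 16) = (q - 4)*(q + 1)*(q^2 - 3*q - 4) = (q - 4)^2*(q + 1)*(q + 1)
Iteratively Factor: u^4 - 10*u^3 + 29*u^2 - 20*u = (u)*(u^3 - 10*u^2 + 29*u - 20) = u*(u - 4)*(u^2 - 6*u + 5) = u*(u - 5)*(u - 4)*(u - 1)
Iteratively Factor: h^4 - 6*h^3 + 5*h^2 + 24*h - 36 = (h - 3)*(h^3 - 3*h^2 - 4*h + 12) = (h - 3)*(h - 2)*(h^2 - h - 6) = (h - 3)^2*(h - 2)*(h + 2)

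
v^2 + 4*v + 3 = (v + 1)*(v + 3)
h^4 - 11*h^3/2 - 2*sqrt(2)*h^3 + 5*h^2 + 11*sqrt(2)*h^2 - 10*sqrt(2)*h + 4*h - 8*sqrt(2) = (h - 4)*(h - 2)*(h + 1/2)*(h - 2*sqrt(2))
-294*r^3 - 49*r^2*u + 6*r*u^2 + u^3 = (-7*r + u)*(6*r + u)*(7*r + u)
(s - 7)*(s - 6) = s^2 - 13*s + 42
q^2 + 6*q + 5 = (q + 1)*(q + 5)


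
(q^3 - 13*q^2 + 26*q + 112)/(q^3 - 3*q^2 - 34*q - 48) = (q - 7)/(q + 3)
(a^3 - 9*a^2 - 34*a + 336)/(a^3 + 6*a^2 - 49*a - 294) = (a - 8)/(a + 7)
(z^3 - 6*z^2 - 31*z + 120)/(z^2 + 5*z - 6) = (z^3 - 6*z^2 - 31*z + 120)/(z^2 + 5*z - 6)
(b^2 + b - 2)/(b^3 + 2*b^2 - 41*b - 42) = (b^2 + b - 2)/(b^3 + 2*b^2 - 41*b - 42)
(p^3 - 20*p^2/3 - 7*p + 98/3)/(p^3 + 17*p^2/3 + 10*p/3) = (3*p^3 - 20*p^2 - 21*p + 98)/(p*(3*p^2 + 17*p + 10))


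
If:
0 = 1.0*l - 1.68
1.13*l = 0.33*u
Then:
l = 1.68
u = 5.75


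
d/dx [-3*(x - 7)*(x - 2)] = 27 - 6*x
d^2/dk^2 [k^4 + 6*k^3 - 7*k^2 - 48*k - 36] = 12*k^2 + 36*k - 14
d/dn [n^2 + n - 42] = 2*n + 1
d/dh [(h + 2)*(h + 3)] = 2*h + 5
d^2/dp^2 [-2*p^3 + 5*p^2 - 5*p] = 10 - 12*p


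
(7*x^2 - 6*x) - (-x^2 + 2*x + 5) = 8*x^2 - 8*x - 5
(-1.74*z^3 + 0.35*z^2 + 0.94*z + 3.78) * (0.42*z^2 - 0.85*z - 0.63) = -0.7308*z^5 + 1.626*z^4 + 1.1935*z^3 + 0.5681*z^2 - 3.8052*z - 2.3814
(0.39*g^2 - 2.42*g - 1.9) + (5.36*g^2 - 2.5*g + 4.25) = 5.75*g^2 - 4.92*g + 2.35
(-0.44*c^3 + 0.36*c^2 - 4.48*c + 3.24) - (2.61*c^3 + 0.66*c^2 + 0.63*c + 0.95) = -3.05*c^3 - 0.3*c^2 - 5.11*c + 2.29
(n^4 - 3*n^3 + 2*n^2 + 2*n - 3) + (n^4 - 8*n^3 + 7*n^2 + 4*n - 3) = 2*n^4 - 11*n^3 + 9*n^2 + 6*n - 6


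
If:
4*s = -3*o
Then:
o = -4*s/3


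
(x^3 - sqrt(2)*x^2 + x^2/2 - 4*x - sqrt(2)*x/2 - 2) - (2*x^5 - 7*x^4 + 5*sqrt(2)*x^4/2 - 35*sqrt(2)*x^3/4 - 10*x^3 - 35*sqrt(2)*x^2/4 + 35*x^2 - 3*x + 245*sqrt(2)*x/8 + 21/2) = -2*x^5 - 5*sqrt(2)*x^4/2 + 7*x^4 + 11*x^3 + 35*sqrt(2)*x^3/4 - 69*x^2/2 + 31*sqrt(2)*x^2/4 - 249*sqrt(2)*x/8 - x - 25/2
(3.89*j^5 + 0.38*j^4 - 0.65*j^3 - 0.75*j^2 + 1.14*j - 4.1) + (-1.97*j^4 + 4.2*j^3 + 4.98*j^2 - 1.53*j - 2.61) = 3.89*j^5 - 1.59*j^4 + 3.55*j^3 + 4.23*j^2 - 0.39*j - 6.71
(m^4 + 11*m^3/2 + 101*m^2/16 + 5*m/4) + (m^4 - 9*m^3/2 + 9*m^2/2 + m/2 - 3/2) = 2*m^4 + m^3 + 173*m^2/16 + 7*m/4 - 3/2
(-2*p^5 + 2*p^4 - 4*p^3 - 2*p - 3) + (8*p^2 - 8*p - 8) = -2*p^5 + 2*p^4 - 4*p^3 + 8*p^2 - 10*p - 11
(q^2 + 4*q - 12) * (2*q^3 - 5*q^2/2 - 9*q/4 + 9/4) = 2*q^5 + 11*q^4/2 - 145*q^3/4 + 93*q^2/4 + 36*q - 27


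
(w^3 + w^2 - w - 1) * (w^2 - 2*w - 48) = w^5 - w^4 - 51*w^3 - 47*w^2 + 50*w + 48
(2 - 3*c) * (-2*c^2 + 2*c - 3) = 6*c^3 - 10*c^2 + 13*c - 6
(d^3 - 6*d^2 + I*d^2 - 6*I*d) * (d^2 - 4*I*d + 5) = d^5 - 6*d^4 - 3*I*d^4 + 9*d^3 + 18*I*d^3 - 54*d^2 + 5*I*d^2 - 30*I*d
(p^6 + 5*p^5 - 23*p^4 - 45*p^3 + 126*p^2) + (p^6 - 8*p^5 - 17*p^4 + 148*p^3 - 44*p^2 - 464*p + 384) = 2*p^6 - 3*p^5 - 40*p^4 + 103*p^3 + 82*p^2 - 464*p + 384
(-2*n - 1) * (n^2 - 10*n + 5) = -2*n^3 + 19*n^2 - 5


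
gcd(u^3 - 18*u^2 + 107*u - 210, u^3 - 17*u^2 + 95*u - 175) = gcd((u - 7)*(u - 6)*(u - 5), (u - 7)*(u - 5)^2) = u^2 - 12*u + 35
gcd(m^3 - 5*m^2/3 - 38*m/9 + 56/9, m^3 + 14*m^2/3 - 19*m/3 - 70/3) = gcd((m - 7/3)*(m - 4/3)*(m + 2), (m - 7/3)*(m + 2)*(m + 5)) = m^2 - m/3 - 14/3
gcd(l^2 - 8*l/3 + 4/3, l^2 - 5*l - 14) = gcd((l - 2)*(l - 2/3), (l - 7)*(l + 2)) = 1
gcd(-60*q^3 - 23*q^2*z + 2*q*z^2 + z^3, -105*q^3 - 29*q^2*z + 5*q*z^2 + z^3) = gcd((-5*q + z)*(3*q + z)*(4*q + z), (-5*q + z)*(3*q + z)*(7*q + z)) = -15*q^2 - 2*q*z + z^2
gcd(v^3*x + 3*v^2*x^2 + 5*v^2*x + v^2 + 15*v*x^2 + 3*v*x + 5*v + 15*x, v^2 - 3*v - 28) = 1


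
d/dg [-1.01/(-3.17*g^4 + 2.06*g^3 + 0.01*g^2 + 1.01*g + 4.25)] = (-12.8068*g^3 + 6.2418*g^2 + 0.0202*g + 1.0201)/(-3.17*g^4 + 2.06*g^3 + 0.01*g^2 + 1.01*g + 4.25)^2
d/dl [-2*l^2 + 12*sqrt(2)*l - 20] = -4*l + 12*sqrt(2)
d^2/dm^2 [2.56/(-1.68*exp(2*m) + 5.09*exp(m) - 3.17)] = (-2.56*(3.36*exp(m) - 5.09)*(6.72*exp(m) - 10.18)*exp(m) + (17.2032*exp(m) - 13.0304)*(1.68*exp(2*m) - 5.09*exp(m) + 3.17))*exp(m)/(1.68*exp(2*m) - 5.09*exp(m) + 3.17)^3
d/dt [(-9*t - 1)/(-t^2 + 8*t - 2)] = (-9*t^2 - 2*t + 26)/(t^4 - 16*t^3 + 68*t^2 - 32*t + 4)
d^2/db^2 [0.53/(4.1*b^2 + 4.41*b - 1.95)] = (-17.8186*b^2 - 19.16586*b + 0.53*(8.2*b + 4.41)*(16.4*b + 8.82) + 8.4747)/(4.1*b^2 + 4.41*b - 1.95)^3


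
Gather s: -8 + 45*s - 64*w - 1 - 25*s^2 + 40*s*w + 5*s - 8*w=-25*s^2 + s*(40*w + 50) - 72*w - 9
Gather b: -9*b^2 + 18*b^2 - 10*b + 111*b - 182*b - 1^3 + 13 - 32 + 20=9*b^2 - 81*b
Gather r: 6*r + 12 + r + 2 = 7*r + 14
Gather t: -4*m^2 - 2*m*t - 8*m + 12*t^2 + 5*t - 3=-4*m^2 - 8*m + 12*t^2 + t*(5 - 2*m) - 3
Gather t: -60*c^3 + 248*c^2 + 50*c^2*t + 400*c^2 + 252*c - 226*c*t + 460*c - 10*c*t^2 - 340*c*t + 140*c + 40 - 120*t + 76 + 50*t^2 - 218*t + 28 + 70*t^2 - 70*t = -60*c^3 + 648*c^2 + 852*c + t^2*(120 - 10*c) + t*(50*c^2 - 566*c - 408) + 144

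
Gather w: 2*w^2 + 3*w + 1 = 2*w^2 + 3*w + 1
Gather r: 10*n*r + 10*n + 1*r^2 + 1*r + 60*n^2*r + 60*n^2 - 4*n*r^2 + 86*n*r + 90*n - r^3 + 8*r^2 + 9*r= 60*n^2 + 100*n - r^3 + r^2*(9 - 4*n) + r*(60*n^2 + 96*n + 10)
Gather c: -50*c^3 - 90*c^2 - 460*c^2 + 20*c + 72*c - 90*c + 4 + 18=-50*c^3 - 550*c^2 + 2*c + 22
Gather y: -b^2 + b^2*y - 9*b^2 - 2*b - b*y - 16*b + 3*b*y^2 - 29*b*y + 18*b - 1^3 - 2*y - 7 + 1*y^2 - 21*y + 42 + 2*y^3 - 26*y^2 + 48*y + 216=-10*b^2 + 2*y^3 + y^2*(3*b - 25) + y*(b^2 - 30*b + 25) + 250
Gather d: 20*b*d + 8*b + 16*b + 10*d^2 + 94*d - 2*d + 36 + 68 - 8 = 24*b + 10*d^2 + d*(20*b + 92) + 96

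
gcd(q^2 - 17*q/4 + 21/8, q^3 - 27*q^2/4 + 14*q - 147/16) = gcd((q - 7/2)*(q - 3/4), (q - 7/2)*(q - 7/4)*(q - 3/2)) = q - 7/2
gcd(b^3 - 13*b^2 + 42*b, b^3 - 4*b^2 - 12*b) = b^2 - 6*b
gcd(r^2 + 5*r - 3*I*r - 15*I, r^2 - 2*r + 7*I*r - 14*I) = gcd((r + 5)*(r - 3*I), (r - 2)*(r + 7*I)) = 1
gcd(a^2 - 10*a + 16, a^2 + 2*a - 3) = 1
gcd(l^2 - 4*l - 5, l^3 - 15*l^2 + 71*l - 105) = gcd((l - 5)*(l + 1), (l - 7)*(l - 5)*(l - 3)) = l - 5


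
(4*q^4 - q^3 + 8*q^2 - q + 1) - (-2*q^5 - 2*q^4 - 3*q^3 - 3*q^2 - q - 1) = 2*q^5 + 6*q^4 + 2*q^3 + 11*q^2 + 2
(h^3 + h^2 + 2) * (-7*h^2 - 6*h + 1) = -7*h^5 - 13*h^4 - 5*h^3 - 13*h^2 - 12*h + 2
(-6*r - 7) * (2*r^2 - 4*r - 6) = -12*r^3 + 10*r^2 + 64*r + 42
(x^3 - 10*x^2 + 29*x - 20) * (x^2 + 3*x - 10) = x^5 - 7*x^4 - 11*x^3 + 167*x^2 - 350*x + 200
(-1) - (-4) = 3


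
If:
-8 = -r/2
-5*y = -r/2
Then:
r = 16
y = 8/5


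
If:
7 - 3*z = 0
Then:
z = 7/3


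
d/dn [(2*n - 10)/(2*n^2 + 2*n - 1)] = 2*(-2*n^2 + 20*n + 9)/(4*n^4 + 8*n^3 - 4*n + 1)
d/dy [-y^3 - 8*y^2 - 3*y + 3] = -3*y^2 - 16*y - 3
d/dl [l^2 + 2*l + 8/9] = 2*l + 2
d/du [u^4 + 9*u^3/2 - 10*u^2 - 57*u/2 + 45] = 4*u^3 + 27*u^2/2 - 20*u - 57/2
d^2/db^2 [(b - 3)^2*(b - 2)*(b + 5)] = 12*b^2 - 18*b - 38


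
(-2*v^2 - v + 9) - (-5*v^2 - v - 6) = 3*v^2 + 15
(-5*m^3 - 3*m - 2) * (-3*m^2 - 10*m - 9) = 15*m^5 + 50*m^4 + 54*m^3 + 36*m^2 + 47*m + 18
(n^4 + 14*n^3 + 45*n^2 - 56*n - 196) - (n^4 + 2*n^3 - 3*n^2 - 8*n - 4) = 12*n^3 + 48*n^2 - 48*n - 192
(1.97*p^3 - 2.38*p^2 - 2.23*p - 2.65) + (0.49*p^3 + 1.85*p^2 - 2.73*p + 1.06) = 2.46*p^3 - 0.53*p^2 - 4.96*p - 1.59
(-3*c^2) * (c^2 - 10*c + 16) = -3*c^4 + 30*c^3 - 48*c^2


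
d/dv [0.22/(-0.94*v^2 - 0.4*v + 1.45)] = (0.4136*v + 0.088)/(0.94*v^2 + 0.4*v - 1.45)^2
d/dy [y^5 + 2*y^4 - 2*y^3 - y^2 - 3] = y*(5*y^3 + 8*y^2 - 6*y - 2)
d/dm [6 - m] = -1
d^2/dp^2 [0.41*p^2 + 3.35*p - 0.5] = 0.820000000000000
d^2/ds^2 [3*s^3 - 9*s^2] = 18*s - 18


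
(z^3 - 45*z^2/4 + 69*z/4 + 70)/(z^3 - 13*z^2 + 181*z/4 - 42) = (4*z^2 - 13*z - 35)/(4*z^2 - 20*z + 21)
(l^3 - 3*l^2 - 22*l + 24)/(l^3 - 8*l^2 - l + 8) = (l^2 - 2*l - 24)/(l^2 - 7*l - 8)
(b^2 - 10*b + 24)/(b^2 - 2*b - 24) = (b - 4)/(b + 4)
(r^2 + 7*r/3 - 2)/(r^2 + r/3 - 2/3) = (r + 3)/(r + 1)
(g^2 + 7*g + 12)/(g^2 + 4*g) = (g + 3)/g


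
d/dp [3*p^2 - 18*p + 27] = 6*p - 18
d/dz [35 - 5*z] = -5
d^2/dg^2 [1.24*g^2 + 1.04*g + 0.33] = 2.48000000000000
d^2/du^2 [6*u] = 0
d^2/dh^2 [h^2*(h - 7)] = 6*h - 14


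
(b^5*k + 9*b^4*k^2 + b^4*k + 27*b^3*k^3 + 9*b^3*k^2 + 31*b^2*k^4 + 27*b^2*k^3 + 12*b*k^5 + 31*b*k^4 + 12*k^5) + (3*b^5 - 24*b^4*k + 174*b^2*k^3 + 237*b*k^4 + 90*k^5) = b^5*k + 3*b^5 + 9*b^4*k^2 - 23*b^4*k + 27*b^3*k^3 + 9*b^3*k^2 + 31*b^2*k^4 + 201*b^2*k^3 + 12*b*k^5 + 268*b*k^4 + 102*k^5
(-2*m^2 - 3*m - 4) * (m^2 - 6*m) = -2*m^4 + 9*m^3 + 14*m^2 + 24*m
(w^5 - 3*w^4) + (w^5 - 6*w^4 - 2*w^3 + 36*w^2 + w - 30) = 2*w^5 - 9*w^4 - 2*w^3 + 36*w^2 + w - 30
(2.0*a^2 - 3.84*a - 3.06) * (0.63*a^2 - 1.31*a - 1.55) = 1.26*a^4 - 5.0392*a^3 + 0.00260000000000016*a^2 + 9.9606*a + 4.743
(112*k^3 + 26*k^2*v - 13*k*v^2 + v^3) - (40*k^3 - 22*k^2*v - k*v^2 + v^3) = 72*k^3 + 48*k^2*v - 12*k*v^2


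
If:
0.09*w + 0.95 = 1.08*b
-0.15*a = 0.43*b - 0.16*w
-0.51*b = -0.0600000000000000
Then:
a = -10.09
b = 0.12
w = -9.14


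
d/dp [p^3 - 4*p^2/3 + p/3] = 3*p^2 - 8*p/3 + 1/3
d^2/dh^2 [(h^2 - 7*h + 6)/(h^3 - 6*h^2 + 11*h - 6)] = 2*(h^3 - 18*h^2 + 72*h - 84)/(h^6 - 15*h^5 + 93*h^4 - 305*h^3 + 558*h^2 - 540*h + 216)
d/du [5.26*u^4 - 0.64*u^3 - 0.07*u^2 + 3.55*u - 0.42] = 21.04*u^3 - 1.92*u^2 - 0.14*u + 3.55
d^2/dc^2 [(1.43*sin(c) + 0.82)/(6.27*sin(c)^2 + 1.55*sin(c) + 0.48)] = (-56.2174469999999*sin(c)^5 - 115.048857*sin(c)^4 + 114.349752*sin(c)^3 + 202.384826*sin(c)^2 + 22.27326*sin(c) - 3.12348400000005)/(6.27*sin(c)^2 + 1.55*sin(c) + 0.48)^3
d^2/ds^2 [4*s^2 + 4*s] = 8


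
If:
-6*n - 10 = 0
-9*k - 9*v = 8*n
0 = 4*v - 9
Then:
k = -83/108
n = -5/3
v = 9/4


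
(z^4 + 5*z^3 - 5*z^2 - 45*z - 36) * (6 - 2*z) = -2*z^5 - 4*z^4 + 40*z^3 + 60*z^2 - 198*z - 216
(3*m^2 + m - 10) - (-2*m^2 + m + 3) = 5*m^2 - 13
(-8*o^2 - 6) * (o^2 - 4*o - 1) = -8*o^4 + 32*o^3 + 2*o^2 + 24*o + 6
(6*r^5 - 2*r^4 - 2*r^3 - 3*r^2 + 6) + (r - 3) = 6*r^5 - 2*r^4 - 2*r^3 - 3*r^2 + r + 3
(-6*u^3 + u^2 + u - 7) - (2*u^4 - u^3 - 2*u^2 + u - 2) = -2*u^4 - 5*u^3 + 3*u^2 - 5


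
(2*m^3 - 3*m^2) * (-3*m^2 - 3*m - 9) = -6*m^5 + 3*m^4 - 9*m^3 + 27*m^2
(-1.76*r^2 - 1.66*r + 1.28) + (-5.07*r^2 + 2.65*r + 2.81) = -6.83*r^2 + 0.99*r + 4.09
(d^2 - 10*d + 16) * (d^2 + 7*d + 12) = d^4 - 3*d^3 - 42*d^2 - 8*d + 192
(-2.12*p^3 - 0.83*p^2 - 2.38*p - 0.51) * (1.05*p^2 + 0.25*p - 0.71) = -2.226*p^5 - 1.4015*p^4 - 1.2013*p^3 - 0.5412*p^2 + 1.5623*p + 0.3621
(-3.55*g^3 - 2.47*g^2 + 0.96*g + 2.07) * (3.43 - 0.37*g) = 1.3135*g^4 - 11.2626*g^3 - 8.8273*g^2 + 2.5269*g + 7.1001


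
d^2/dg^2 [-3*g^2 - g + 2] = -6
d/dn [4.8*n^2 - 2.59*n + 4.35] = 9.6*n - 2.59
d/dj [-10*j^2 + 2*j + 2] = 2 - 20*j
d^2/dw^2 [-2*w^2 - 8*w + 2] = -4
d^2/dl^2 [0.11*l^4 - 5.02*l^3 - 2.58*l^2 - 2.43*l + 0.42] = 1.32*l^2 - 30.12*l - 5.16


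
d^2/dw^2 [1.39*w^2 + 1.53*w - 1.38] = 2.78000000000000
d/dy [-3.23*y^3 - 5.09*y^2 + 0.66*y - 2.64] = -9.69*y^2 - 10.18*y + 0.66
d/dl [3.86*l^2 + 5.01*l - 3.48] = 7.72*l + 5.01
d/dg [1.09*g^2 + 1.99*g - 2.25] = 2.18*g + 1.99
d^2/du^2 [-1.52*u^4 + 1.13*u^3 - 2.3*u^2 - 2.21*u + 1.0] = -18.24*u^2 + 6.78*u - 4.6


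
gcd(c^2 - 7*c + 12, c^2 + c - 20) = c - 4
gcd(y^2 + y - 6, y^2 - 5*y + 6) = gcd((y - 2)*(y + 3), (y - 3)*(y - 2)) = y - 2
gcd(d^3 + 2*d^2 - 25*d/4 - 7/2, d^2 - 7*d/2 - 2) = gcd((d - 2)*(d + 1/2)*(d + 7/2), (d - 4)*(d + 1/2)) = d + 1/2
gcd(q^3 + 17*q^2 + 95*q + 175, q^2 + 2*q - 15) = q + 5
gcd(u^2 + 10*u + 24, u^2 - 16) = u + 4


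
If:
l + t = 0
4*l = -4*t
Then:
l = -t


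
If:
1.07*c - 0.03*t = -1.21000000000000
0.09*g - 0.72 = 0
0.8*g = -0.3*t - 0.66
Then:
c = -1.79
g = 8.00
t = -23.53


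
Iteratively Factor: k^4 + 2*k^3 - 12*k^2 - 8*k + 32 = (k + 4)*(k^3 - 2*k^2 - 4*k + 8) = (k + 2)*(k + 4)*(k^2 - 4*k + 4) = (k - 2)*(k + 2)*(k + 4)*(k - 2)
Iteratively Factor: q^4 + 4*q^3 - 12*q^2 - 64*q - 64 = (q + 4)*(q^3 - 12*q - 16) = (q + 2)*(q + 4)*(q^2 - 2*q - 8) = (q + 2)^2*(q + 4)*(q - 4)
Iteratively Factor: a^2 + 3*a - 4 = (a + 4)*(a - 1)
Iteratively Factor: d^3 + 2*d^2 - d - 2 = (d + 1)*(d^2 + d - 2) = (d + 1)*(d + 2)*(d - 1)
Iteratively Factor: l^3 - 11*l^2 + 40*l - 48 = (l - 3)*(l^2 - 8*l + 16) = (l - 4)*(l - 3)*(l - 4)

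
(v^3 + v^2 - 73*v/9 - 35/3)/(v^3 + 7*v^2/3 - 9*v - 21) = (v + 5/3)/(v + 3)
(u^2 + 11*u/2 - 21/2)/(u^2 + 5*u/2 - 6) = (u + 7)/(u + 4)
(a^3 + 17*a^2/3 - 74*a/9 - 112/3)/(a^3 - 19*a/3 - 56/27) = 3*(a + 6)/(3*a + 1)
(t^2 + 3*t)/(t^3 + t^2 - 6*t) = 1/(t - 2)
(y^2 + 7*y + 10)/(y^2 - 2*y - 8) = (y + 5)/(y - 4)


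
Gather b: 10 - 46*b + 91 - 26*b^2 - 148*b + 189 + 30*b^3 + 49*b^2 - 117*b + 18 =30*b^3 + 23*b^2 - 311*b + 308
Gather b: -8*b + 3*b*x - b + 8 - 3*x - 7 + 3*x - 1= b*(3*x - 9)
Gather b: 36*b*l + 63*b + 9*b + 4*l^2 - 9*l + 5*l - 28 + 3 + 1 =b*(36*l + 72) + 4*l^2 - 4*l - 24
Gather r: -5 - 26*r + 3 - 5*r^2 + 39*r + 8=-5*r^2 + 13*r + 6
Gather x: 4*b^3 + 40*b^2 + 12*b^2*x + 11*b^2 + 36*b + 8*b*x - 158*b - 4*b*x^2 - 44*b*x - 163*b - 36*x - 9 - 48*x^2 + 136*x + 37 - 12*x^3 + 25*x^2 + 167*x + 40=4*b^3 + 51*b^2 - 285*b - 12*x^3 + x^2*(-4*b - 23) + x*(12*b^2 - 36*b + 267) + 68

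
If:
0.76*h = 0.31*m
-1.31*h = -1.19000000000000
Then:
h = 0.91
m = 2.23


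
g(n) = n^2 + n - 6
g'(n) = 2*n + 1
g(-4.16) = 7.15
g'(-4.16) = -7.32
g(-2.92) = -0.39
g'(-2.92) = -4.84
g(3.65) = 10.97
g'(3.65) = 8.30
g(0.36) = -5.51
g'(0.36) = 1.72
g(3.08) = 6.57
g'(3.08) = 7.16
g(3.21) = 7.51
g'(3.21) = 7.42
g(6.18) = 38.37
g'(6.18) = 13.36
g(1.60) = -1.84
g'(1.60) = 4.20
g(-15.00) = 204.00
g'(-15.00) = -29.00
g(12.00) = 150.00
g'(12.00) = 25.00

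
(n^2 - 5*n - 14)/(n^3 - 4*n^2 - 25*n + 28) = (n + 2)/(n^2 + 3*n - 4)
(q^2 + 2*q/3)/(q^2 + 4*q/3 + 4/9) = 3*q/(3*q + 2)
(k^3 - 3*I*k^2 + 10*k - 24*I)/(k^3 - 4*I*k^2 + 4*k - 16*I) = (k + 3*I)/(k + 2*I)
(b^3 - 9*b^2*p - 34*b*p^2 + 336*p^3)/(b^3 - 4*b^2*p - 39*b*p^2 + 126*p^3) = (-b + 8*p)/(-b + 3*p)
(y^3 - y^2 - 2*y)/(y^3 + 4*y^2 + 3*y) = (y - 2)/(y + 3)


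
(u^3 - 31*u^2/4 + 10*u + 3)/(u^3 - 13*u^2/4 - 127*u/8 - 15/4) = 2*(u - 2)/(2*u + 5)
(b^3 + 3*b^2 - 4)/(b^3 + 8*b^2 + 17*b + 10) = (b^2 + b - 2)/(b^2 + 6*b + 5)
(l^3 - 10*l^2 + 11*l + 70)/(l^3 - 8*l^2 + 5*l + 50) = (l - 7)/(l - 5)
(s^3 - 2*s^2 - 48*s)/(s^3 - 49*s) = (s^2 - 2*s - 48)/(s^2 - 49)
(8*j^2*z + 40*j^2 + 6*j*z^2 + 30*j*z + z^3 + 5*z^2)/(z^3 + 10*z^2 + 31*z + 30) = (8*j^2 + 6*j*z + z^2)/(z^2 + 5*z + 6)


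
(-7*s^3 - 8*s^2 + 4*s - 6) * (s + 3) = -7*s^4 - 29*s^3 - 20*s^2 + 6*s - 18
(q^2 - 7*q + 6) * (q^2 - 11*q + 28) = q^4 - 18*q^3 + 111*q^2 - 262*q + 168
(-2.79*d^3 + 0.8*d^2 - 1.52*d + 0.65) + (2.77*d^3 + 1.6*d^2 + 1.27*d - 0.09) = -0.02*d^3 + 2.4*d^2 - 0.25*d + 0.56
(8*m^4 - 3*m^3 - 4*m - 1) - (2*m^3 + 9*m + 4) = 8*m^4 - 5*m^3 - 13*m - 5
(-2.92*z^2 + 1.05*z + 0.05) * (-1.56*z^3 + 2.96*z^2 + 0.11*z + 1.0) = 4.5552*z^5 - 10.2812*z^4 + 2.7088*z^3 - 2.6565*z^2 + 1.0555*z + 0.05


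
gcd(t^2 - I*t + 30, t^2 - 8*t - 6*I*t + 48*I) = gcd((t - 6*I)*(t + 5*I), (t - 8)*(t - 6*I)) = t - 6*I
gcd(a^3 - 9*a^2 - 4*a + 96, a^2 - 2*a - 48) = a - 8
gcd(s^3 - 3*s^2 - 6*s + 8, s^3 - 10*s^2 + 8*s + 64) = s^2 - 2*s - 8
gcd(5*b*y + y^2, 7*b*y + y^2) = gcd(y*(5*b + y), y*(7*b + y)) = y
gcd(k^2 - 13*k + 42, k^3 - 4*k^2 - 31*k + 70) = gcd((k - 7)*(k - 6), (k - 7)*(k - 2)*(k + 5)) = k - 7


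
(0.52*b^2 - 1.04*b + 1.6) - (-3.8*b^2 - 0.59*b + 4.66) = 4.32*b^2 - 0.45*b - 3.06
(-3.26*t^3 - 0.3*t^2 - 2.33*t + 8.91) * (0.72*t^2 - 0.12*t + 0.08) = -2.3472*t^5 + 0.1752*t^4 - 1.9024*t^3 + 6.6708*t^2 - 1.2556*t + 0.7128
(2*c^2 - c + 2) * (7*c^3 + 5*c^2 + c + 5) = 14*c^5 + 3*c^4 + 11*c^3 + 19*c^2 - 3*c + 10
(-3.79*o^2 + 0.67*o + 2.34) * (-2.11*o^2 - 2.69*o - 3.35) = 7.9969*o^4 + 8.7814*o^3 + 5.9568*o^2 - 8.5391*o - 7.839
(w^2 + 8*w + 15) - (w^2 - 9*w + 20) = 17*w - 5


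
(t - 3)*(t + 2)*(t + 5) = t^3 + 4*t^2 - 11*t - 30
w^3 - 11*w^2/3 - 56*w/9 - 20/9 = (w - 5)*(w + 2/3)^2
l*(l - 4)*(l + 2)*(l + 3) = l^4 + l^3 - 14*l^2 - 24*l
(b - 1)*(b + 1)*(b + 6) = b^3 + 6*b^2 - b - 6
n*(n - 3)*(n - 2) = n^3 - 5*n^2 + 6*n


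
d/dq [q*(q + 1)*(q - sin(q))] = -q*(q + 1)*(cos(q) - 1) + q*(q - sin(q)) + (q + 1)*(q - sin(q))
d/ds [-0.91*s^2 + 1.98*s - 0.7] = 1.98 - 1.82*s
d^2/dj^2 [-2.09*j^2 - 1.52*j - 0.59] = -4.18000000000000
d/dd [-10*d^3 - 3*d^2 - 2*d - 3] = -30*d^2 - 6*d - 2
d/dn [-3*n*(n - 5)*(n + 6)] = -9*n^2 - 6*n + 90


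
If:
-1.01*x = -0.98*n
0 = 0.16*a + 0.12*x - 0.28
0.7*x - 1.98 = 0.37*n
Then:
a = -2.91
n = 6.40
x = 6.21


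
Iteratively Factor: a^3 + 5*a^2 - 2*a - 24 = (a - 2)*(a^2 + 7*a + 12) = (a - 2)*(a + 4)*(a + 3)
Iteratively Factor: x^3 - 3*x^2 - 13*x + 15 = (x + 3)*(x^2 - 6*x + 5) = (x - 5)*(x + 3)*(x - 1)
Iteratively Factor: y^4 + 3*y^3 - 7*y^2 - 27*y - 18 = (y - 3)*(y^3 + 6*y^2 + 11*y + 6) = (y - 3)*(y + 1)*(y^2 + 5*y + 6) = (y - 3)*(y + 1)*(y + 2)*(y + 3)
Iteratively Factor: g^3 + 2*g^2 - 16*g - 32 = (g + 4)*(g^2 - 2*g - 8) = (g + 2)*(g + 4)*(g - 4)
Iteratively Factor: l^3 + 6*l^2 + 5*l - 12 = (l + 3)*(l^2 + 3*l - 4) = (l + 3)*(l + 4)*(l - 1)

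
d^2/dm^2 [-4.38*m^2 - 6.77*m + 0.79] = -8.76000000000000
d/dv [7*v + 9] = 7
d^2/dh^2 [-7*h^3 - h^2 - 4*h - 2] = -42*h - 2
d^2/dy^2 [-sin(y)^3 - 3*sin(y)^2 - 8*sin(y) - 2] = 9*sin(y)^3 + 12*sin(y)^2 + 2*sin(y) - 6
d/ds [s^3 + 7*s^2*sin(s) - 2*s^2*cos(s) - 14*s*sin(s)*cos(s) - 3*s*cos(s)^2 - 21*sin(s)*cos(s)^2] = 2*s^2*sin(s) + 7*s^2*cos(s) + 3*s^2 + 14*s*sin(s) + 3*s*sin(2*s) - 4*s*cos(s) - 14*s*cos(2*s) - 7*sin(2*s) - 21*cos(s)/4 - 3*cos(2*s)/2 - 63*cos(3*s)/4 - 3/2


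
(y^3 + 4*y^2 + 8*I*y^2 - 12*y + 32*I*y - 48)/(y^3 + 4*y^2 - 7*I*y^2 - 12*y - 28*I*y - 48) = (y^2 + 8*I*y - 12)/(y^2 - 7*I*y - 12)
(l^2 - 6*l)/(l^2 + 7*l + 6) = l*(l - 6)/(l^2 + 7*l + 6)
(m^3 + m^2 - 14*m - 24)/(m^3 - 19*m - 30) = (m - 4)/(m - 5)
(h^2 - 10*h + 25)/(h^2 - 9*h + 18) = (h^2 - 10*h + 25)/(h^2 - 9*h + 18)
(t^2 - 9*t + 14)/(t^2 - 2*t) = (t - 7)/t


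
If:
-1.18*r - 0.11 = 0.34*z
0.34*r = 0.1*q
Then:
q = -0.979661016949153*z - 0.316949152542373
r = -0.288135593220339*z - 0.0932203389830508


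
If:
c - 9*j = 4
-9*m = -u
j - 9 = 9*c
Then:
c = -17/16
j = -9/16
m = u/9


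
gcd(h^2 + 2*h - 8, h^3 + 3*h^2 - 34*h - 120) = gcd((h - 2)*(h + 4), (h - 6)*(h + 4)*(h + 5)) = h + 4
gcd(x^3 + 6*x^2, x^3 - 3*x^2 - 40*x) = x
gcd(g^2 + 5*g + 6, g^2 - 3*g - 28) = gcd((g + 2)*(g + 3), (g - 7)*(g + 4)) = 1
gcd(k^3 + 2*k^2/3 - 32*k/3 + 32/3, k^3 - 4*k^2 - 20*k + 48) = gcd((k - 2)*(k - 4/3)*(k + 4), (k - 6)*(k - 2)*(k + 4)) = k^2 + 2*k - 8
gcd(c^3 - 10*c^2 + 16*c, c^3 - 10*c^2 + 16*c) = c^3 - 10*c^2 + 16*c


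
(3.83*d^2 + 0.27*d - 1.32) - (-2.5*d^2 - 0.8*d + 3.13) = 6.33*d^2 + 1.07*d - 4.45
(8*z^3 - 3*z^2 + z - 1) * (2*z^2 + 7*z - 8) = 16*z^5 + 50*z^4 - 83*z^3 + 29*z^2 - 15*z + 8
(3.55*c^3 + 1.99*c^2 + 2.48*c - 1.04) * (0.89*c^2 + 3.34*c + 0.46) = 3.1595*c^5 + 13.6281*c^4 + 10.4868*c^3 + 8.273*c^2 - 2.3328*c - 0.4784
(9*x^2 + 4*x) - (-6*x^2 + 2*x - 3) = 15*x^2 + 2*x + 3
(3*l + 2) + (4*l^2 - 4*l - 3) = 4*l^2 - l - 1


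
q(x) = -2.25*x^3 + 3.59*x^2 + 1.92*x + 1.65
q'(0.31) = 3.50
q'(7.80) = -352.75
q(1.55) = 4.87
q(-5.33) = 434.10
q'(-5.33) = -228.11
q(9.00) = -1330.53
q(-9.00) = 1915.41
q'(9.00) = -480.21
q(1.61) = 4.66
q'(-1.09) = -13.93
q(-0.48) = 1.80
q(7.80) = -832.70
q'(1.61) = -4.02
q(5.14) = -199.18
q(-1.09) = 6.74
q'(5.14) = -139.51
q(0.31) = 2.52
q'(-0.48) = -3.08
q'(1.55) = -3.17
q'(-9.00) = -609.45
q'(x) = -6.75*x^2 + 7.18*x + 1.92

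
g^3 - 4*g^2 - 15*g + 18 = (g - 6)*(g - 1)*(g + 3)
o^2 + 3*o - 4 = (o - 1)*(o + 4)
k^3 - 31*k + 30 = (k - 5)*(k - 1)*(k + 6)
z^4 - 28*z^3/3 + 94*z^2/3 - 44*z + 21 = (z - 3)^2*(z - 7/3)*(z - 1)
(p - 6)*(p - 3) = p^2 - 9*p + 18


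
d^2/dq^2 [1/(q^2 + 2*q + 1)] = 6/(q^4 + 4*q^3 + 6*q^2 + 4*q + 1)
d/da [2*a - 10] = 2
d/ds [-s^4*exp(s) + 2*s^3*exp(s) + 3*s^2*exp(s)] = s*(-s^3 - 2*s^2 + 9*s + 6)*exp(s)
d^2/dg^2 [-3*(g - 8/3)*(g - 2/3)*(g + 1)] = 14 - 18*g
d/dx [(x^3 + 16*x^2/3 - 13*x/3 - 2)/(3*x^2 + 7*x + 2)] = (x^2 + 4*x + 16)/(3*(x^2 + 4*x + 4))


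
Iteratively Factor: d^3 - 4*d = (d - 2)*(d^2 + 2*d) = (d - 2)*(d + 2)*(d)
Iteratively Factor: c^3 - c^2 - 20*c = (c + 4)*(c^2 - 5*c) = (c - 5)*(c + 4)*(c)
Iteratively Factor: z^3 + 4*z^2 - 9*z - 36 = (z + 3)*(z^2 + z - 12) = (z + 3)*(z + 4)*(z - 3)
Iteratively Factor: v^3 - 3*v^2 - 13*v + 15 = (v + 3)*(v^2 - 6*v + 5) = (v - 5)*(v + 3)*(v - 1)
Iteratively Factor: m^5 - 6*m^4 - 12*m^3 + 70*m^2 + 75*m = (m - 5)*(m^4 - m^3 - 17*m^2 - 15*m) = (m - 5)*(m + 1)*(m^3 - 2*m^2 - 15*m) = m*(m - 5)*(m + 1)*(m^2 - 2*m - 15) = m*(m - 5)^2*(m + 1)*(m + 3)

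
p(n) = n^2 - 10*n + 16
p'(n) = 2*n - 10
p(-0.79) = 24.52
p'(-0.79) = -11.58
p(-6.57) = 124.86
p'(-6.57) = -23.14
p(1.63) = 2.36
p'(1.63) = -6.74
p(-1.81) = 37.38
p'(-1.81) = -13.62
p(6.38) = -7.10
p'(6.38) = 2.76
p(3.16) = -5.61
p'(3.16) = -3.68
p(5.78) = -8.39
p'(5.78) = 1.56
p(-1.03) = 27.36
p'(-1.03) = -12.06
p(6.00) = -8.00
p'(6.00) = 2.00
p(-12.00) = 280.00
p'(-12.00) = -34.00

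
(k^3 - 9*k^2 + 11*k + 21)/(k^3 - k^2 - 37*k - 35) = (k - 3)/(k + 5)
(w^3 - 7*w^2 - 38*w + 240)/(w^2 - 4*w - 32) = (w^2 + w - 30)/(w + 4)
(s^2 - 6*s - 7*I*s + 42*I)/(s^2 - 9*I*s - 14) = (s - 6)/(s - 2*I)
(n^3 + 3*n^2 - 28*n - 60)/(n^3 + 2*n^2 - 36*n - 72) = (n - 5)/(n - 6)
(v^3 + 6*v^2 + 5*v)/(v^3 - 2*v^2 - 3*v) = (v + 5)/(v - 3)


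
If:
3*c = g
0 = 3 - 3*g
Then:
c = 1/3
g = 1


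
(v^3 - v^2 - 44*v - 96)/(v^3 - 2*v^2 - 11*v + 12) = (v^2 - 4*v - 32)/(v^2 - 5*v + 4)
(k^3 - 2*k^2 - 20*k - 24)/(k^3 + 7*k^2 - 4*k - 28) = (k^2 - 4*k - 12)/(k^2 + 5*k - 14)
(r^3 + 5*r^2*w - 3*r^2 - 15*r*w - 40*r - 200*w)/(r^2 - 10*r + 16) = (r^2 + 5*r*w + 5*r + 25*w)/(r - 2)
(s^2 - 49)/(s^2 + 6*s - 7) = (s - 7)/(s - 1)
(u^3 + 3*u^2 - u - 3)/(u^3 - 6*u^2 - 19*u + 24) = (u + 1)/(u - 8)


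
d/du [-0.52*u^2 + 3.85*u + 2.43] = 3.85 - 1.04*u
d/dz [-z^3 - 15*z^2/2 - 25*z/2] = -3*z^2 - 15*z - 25/2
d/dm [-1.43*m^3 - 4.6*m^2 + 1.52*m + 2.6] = -4.29*m^2 - 9.2*m + 1.52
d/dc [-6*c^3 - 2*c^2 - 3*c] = -18*c^2 - 4*c - 3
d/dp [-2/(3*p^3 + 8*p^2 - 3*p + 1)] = 2*(9*p^2 + 16*p - 3)/(3*p^3 + 8*p^2 - 3*p + 1)^2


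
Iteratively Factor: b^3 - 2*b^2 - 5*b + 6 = (b + 2)*(b^2 - 4*b + 3) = (b - 1)*(b + 2)*(b - 3)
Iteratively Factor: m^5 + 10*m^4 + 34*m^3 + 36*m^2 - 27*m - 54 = (m + 2)*(m^4 + 8*m^3 + 18*m^2 - 27) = (m + 2)*(m + 3)*(m^3 + 5*m^2 + 3*m - 9) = (m + 2)*(m + 3)^2*(m^2 + 2*m - 3) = (m + 2)*(m + 3)^3*(m - 1)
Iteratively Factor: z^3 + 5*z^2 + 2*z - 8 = (z + 2)*(z^2 + 3*z - 4) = (z + 2)*(z + 4)*(z - 1)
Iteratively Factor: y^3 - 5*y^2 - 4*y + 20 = (y + 2)*(y^2 - 7*y + 10) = (y - 5)*(y + 2)*(y - 2)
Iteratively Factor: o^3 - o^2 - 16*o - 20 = (o - 5)*(o^2 + 4*o + 4) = (o - 5)*(o + 2)*(o + 2)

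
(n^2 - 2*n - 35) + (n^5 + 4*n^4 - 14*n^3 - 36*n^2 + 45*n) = n^5 + 4*n^4 - 14*n^3 - 35*n^2 + 43*n - 35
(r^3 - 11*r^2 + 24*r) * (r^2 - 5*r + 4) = r^5 - 16*r^4 + 83*r^3 - 164*r^2 + 96*r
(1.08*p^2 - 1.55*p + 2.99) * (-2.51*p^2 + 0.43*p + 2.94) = -2.7108*p^4 + 4.3549*p^3 - 4.9962*p^2 - 3.2713*p + 8.7906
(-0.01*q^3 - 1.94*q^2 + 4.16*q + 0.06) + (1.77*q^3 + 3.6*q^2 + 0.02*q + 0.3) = 1.76*q^3 + 1.66*q^2 + 4.18*q + 0.36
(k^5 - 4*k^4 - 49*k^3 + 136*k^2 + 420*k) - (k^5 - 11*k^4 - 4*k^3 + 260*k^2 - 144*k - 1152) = 7*k^4 - 45*k^3 - 124*k^2 + 564*k + 1152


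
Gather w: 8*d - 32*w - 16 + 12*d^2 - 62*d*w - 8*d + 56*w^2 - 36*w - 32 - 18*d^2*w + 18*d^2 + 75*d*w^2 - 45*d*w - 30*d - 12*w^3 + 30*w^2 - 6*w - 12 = 30*d^2 - 30*d - 12*w^3 + w^2*(75*d + 86) + w*(-18*d^2 - 107*d - 74) - 60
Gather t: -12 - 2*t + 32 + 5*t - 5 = 3*t + 15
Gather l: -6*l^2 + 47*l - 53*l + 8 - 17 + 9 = -6*l^2 - 6*l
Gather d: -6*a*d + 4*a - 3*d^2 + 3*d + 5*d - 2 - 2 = 4*a - 3*d^2 + d*(8 - 6*a) - 4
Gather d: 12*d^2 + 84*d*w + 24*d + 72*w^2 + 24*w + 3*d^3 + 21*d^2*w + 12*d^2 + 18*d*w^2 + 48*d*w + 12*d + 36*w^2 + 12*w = 3*d^3 + d^2*(21*w + 24) + d*(18*w^2 + 132*w + 36) + 108*w^2 + 36*w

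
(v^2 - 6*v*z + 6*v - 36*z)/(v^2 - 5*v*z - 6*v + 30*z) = (v^2 - 6*v*z + 6*v - 36*z)/(v^2 - 5*v*z - 6*v + 30*z)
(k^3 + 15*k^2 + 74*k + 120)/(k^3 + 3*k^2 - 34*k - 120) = (k + 6)/(k - 6)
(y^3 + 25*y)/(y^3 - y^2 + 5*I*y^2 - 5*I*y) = (y - 5*I)/(y - 1)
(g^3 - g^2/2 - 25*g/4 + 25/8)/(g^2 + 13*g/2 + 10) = (g^2 - 3*g + 5/4)/(g + 4)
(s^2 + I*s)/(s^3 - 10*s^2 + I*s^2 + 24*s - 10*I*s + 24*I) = s/(s^2 - 10*s + 24)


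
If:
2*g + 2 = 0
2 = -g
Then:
No Solution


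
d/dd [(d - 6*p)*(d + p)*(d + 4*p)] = 3*d^2 - 2*d*p - 26*p^2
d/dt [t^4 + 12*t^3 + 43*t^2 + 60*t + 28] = 4*t^3 + 36*t^2 + 86*t + 60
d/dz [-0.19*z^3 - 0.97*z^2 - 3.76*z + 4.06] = -0.57*z^2 - 1.94*z - 3.76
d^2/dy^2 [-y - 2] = 0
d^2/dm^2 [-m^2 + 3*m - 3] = -2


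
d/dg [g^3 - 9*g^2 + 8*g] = 3*g^2 - 18*g + 8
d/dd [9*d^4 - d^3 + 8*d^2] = d*(36*d^2 - 3*d + 16)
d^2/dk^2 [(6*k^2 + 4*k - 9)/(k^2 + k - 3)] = 2*(-2*k^3 + 27*k^2 + 9*k + 30)/(k^6 + 3*k^5 - 6*k^4 - 17*k^3 + 18*k^2 + 27*k - 27)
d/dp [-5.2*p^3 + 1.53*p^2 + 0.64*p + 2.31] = -15.6*p^2 + 3.06*p + 0.64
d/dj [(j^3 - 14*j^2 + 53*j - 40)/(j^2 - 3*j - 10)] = (j^2 + 4*j - 26)/(j^2 + 4*j + 4)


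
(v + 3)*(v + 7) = v^2 + 10*v + 21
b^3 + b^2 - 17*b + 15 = (b - 3)*(b - 1)*(b + 5)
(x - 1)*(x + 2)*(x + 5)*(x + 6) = x^4 + 12*x^3 + 39*x^2 + 8*x - 60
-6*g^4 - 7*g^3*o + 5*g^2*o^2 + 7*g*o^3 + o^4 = (-g + o)*(g + o)^2*(6*g + o)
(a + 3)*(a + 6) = a^2 + 9*a + 18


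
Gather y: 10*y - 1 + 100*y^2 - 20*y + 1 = 100*y^2 - 10*y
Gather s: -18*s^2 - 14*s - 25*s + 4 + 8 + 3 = -18*s^2 - 39*s + 15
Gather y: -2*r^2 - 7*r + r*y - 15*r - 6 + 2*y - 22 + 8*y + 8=-2*r^2 - 22*r + y*(r + 10) - 20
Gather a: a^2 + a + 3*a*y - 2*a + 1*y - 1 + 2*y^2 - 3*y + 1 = a^2 + a*(3*y - 1) + 2*y^2 - 2*y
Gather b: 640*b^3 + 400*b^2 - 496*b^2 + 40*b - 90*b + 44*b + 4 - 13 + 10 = 640*b^3 - 96*b^2 - 6*b + 1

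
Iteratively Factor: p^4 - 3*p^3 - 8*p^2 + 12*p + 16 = (p + 2)*(p^3 - 5*p^2 + 2*p + 8) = (p + 1)*(p + 2)*(p^2 - 6*p + 8) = (p - 2)*(p + 1)*(p + 2)*(p - 4)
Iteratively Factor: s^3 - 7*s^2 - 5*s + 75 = (s - 5)*(s^2 - 2*s - 15) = (s - 5)*(s + 3)*(s - 5)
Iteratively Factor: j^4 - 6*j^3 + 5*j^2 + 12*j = (j - 3)*(j^3 - 3*j^2 - 4*j) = (j - 3)*(j + 1)*(j^2 - 4*j) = (j - 4)*(j - 3)*(j + 1)*(j)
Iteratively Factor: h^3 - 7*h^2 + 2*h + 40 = (h - 4)*(h^2 - 3*h - 10) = (h - 4)*(h + 2)*(h - 5)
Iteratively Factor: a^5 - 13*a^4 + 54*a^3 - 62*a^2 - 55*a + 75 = (a - 1)*(a^4 - 12*a^3 + 42*a^2 - 20*a - 75) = (a - 3)*(a - 1)*(a^3 - 9*a^2 + 15*a + 25) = (a - 5)*(a - 3)*(a - 1)*(a^2 - 4*a - 5) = (a - 5)^2*(a - 3)*(a - 1)*(a + 1)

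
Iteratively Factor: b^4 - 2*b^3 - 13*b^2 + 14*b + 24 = (b + 1)*(b^3 - 3*b^2 - 10*b + 24) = (b + 1)*(b + 3)*(b^2 - 6*b + 8) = (b - 4)*(b + 1)*(b + 3)*(b - 2)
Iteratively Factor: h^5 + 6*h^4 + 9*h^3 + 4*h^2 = (h)*(h^4 + 6*h^3 + 9*h^2 + 4*h) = h*(h + 1)*(h^3 + 5*h^2 + 4*h) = h*(h + 1)*(h + 4)*(h^2 + h) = h*(h + 1)^2*(h + 4)*(h)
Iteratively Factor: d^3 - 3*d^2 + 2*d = (d)*(d^2 - 3*d + 2) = d*(d - 1)*(d - 2)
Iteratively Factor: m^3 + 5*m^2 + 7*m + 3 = (m + 1)*(m^2 + 4*m + 3) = (m + 1)*(m + 3)*(m + 1)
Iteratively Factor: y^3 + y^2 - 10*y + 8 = (y - 2)*(y^2 + 3*y - 4) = (y - 2)*(y - 1)*(y + 4)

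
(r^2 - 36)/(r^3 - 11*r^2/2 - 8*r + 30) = 2*(r + 6)/(2*r^2 + r - 10)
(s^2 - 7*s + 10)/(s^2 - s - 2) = (s - 5)/(s + 1)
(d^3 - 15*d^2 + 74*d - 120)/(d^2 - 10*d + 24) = d - 5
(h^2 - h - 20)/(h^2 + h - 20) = (h^2 - h - 20)/(h^2 + h - 20)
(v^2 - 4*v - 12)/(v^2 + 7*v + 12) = (v^2 - 4*v - 12)/(v^2 + 7*v + 12)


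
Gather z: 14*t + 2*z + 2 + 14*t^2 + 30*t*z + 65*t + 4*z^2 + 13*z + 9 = 14*t^2 + 79*t + 4*z^2 + z*(30*t + 15) + 11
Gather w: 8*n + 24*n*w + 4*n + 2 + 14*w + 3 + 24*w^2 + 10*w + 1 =12*n + 24*w^2 + w*(24*n + 24) + 6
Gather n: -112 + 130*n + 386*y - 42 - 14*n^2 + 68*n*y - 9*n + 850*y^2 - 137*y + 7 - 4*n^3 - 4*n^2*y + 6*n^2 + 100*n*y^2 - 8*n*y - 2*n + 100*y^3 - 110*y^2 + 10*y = -4*n^3 + n^2*(-4*y - 8) + n*(100*y^2 + 60*y + 119) + 100*y^3 + 740*y^2 + 259*y - 147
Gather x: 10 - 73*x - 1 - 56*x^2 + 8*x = -56*x^2 - 65*x + 9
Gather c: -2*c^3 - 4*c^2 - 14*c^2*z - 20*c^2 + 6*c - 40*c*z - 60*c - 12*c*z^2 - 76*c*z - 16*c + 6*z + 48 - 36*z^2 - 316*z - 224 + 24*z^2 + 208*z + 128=-2*c^3 + c^2*(-14*z - 24) + c*(-12*z^2 - 116*z - 70) - 12*z^2 - 102*z - 48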